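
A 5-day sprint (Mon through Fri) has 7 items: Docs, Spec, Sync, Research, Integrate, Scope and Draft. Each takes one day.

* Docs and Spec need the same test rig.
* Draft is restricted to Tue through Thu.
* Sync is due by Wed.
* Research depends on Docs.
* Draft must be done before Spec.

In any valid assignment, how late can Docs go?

Thu

Downstream work caps Docs at Thu.
Docs at Thu is achievable: Scope=Mon, Integrate=Mon, Spec=Wed, Sync=Mon, Draft=Tue, Docs=Thu, Research=Fri.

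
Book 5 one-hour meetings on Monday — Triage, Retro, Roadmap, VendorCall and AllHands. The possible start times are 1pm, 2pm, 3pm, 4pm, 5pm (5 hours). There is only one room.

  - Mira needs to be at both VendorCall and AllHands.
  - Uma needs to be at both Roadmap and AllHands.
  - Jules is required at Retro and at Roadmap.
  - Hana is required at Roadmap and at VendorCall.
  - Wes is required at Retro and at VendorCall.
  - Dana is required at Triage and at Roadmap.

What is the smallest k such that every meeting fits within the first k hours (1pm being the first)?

With at most 1 per hour and 5 meetings, at least 5 hours are needed.
5 works (last occupied hour: 5pm): for example Roadmap in 3pm; AllHands in 5pm; VendorCall in 4pm; Triage in 1pm; Retro in 2pm.

5 hours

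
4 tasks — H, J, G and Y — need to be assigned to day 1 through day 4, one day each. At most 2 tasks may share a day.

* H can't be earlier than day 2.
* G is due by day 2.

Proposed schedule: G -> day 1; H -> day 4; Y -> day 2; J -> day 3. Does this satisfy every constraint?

Yes, all constraints hold

H can't be earlier than day 2 — holds.
G is due by day 2 — holds.
At most 2 tasks may share a day — holds.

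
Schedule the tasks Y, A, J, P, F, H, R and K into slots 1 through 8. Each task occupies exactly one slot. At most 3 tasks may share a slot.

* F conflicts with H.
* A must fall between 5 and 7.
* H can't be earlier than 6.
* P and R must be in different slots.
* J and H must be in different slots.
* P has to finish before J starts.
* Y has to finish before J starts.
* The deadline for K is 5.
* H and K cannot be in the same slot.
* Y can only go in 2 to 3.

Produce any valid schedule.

K in 1; Y in 2; J in 3; A in 5; F in 1; P in 1; H in 6; R in 2

Checking: Y(2) before J(3); P(1) before J(3); H(6) != K(1); F(1) != H(6); P(1) != R(2); J(3) != H(6); H=6 in [6,8]; Y=2 in [2,3]; A=5 in [5,7]; K=1 in [1,5]; max 3 per slot (cap 3).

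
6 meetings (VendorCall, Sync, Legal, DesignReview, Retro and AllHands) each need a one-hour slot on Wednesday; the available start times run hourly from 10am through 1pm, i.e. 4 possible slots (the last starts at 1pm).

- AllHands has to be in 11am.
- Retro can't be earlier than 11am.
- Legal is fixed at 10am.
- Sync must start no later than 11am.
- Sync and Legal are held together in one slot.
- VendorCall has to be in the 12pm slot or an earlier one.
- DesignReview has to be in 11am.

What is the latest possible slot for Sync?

10am

Sync's own window allows nothing later than 11am; Sync must be in the same slot as Legal, which can't be after 10am, so Sync is at most 10am.
Sync at 10am is achievable: Legal -> 10am; AllHands -> 11am; VendorCall -> 10am; Sync -> 10am; DesignReview -> 11am; Retro -> 11am.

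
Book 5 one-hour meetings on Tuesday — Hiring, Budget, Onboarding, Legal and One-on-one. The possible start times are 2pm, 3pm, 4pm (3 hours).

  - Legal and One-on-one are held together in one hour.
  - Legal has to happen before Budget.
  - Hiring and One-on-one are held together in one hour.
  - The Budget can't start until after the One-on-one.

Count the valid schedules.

9

Splitting on Hiring: it can be 2pm (6), 3pm (3). Listing each branch's schedules as (Budget, Onboarding, Legal, One-on-one):
Hiring=2pm: (3pm,2pm,2pm,2pm) (3pm,3pm,2pm,2pm) (3pm,4pm,2pm,2pm) (4pm,2pm,2pm,2pm) (4pm,3pm,2pm,2pm) (4pm,4pm,2pm,2pm) — 6.
Hiring=3pm: (4pm,2pm,3pm,3pm) (4pm,3pm,3pm,3pm) (4pm,4pm,3pm,3pm) — 3.
Summing: 6 + 3 = 9.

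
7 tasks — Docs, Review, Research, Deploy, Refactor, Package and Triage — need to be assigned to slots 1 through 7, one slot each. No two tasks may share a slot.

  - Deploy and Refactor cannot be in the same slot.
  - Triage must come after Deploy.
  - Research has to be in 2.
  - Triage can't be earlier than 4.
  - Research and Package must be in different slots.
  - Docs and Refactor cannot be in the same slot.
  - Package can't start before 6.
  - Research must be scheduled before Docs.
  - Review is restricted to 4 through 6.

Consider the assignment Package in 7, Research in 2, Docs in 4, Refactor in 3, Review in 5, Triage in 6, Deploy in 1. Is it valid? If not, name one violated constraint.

Valid

Docs and Refactor cannot be in the same slot — holds.
Deploy and Refactor cannot be in the same slot — holds.
Triage can't be earlier than 4 — holds.
Review is restricted to 4 through 6 — holds.
Research must be scheduled before Docs — holds.
No two tasks may share a slot — holds.
Research and Package must be in different slots — holds.
Package can't start before 6 — holds.
Triage must come after Deploy — holds.
Research has to be in 2 — holds.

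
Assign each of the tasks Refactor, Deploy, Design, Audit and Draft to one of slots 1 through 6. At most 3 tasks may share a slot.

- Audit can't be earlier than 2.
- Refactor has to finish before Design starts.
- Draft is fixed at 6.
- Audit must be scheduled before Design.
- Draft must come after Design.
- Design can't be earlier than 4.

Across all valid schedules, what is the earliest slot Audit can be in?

Audit is available from 2; downstream work caps Audit at 4.
Audit at 2 is achievable: Refactor in 1; Design in 4; Draft in 6; Deploy in 1; Audit in 2.

2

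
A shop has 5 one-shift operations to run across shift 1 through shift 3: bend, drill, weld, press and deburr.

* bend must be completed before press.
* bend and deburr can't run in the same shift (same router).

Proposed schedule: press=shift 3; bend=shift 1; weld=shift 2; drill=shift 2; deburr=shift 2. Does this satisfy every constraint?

Yes, all constraints hold

bend and deburr can't run in the same shift (same router) — holds.
bend must be completed before press — holds.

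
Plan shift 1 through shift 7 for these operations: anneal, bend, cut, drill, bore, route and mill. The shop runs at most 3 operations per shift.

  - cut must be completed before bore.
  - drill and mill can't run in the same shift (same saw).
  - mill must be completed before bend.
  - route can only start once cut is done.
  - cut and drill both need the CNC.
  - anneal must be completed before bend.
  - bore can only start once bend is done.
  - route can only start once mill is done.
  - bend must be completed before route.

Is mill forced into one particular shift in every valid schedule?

No

mill can be shift 1 (e.g. drill=shift 2, mill=shift 1, bore=shift 3, cut=shift 1, route=shift 3, bend=shift 2, anneal=shift 1) or shift 2 (e.g. bore -> shift 4; anneal -> shift 1; route -> shift 4; mill -> shift 2; drill -> shift 3; cut -> shift 1; bend -> shift 3).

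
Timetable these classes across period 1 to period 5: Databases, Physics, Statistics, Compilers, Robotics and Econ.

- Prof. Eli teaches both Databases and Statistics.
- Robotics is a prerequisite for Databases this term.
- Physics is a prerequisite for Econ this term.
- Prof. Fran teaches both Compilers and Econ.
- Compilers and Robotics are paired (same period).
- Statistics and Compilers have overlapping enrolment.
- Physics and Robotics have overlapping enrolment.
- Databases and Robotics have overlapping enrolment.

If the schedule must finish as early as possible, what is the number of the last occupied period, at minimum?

3

The precedence chain requires at least 2 distinct periods.
Could 2 periods be enough, i.e. nothing placed later than period 2? No: Databases must come after Robotics (at period 1 or later) → {period 2}; Robotics must come before Databases (at period 2 or earlier) → {period 1}; Compilers must be in the same period as Robotics (in {period 1}) → {period 1}; Statistics can't share with Compilers (period 1) → {period 2}; Statistics can't share with Databases (period 2) → nothing is left.
So 2 periods is not enough.
3 works (last occupied period: period 3): for example Physics=period 2, Databases=period 2, Compilers=period 1, Econ=period 3, Statistics=period 3, Robotics=period 1.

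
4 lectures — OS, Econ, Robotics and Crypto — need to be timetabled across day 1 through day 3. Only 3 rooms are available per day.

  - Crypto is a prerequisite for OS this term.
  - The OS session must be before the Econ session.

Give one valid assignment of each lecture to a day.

OS -> day 2, Econ -> day 3, Crypto -> day 1, Robotics -> day 1

Checking: Crypto(day 1) before OS(day 2); OS(day 2) before Econ(day 3); max 2 per day (cap 3).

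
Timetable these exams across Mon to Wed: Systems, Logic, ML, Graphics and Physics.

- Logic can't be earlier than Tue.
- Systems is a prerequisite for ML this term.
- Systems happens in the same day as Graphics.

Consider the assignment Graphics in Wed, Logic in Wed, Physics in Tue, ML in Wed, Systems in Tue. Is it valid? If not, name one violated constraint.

Logic can't be earlier than Tue — holds.
Systems happens in the same day as Graphics — violated.
Systems is a prerequisite for ML this term — holds.

No. Systems happens in the same day as Graphics is not satisfied.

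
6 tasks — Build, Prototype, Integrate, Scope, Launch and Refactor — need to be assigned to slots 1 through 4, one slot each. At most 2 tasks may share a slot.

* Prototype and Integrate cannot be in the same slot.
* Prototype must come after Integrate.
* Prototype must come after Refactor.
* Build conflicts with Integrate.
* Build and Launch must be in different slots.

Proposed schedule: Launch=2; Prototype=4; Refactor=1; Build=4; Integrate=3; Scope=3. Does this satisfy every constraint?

Valid

Prototype and Integrate cannot be in the same slot — holds.
Build conflicts with Integrate — holds.
Prototype must come after Integrate — holds.
Build and Launch must be in different slots — holds.
Prototype must come after Refactor — holds.
At most 2 tasks may share a slot — holds.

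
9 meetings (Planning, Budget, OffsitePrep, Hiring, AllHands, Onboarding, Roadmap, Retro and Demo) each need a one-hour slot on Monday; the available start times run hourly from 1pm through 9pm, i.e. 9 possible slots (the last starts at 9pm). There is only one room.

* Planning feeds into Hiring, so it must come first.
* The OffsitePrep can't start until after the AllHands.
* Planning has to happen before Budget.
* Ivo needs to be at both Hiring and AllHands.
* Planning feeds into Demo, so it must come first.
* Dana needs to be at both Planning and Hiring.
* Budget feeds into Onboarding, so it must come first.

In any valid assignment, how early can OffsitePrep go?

2pm

Precedence pushes OffsitePrep to at least 2pm.
OffsitePrep at 2pm is achievable: Retro -> 9pm, Planning -> 3pm, OffsitePrep -> 2pm, Budget -> 4pm, Demo -> 7pm, AllHands -> 1pm, Onboarding -> 6pm, Hiring -> 5pm, Roadmap -> 8pm.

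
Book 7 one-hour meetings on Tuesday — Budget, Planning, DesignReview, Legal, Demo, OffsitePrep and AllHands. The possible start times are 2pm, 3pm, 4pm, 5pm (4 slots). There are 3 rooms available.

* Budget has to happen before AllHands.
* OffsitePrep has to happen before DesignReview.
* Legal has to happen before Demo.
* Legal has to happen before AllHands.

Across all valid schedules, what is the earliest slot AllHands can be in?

3pm

Precedence pushes AllHands to at least 3pm.
AllHands at 3pm is achievable: DesignReview in 3pm; Budget in 2pm; Demo in 3pm; Legal in 2pm; Planning in 4pm; OffsitePrep in 2pm; AllHands in 3pm.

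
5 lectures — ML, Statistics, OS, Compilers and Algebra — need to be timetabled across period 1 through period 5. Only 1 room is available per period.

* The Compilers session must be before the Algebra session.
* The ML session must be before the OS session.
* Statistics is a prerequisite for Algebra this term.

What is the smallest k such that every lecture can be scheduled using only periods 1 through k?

The precedence chain requires at least 2 distinct periods.
With at most 1 per period and 5 lectures, at least 5 periods are needed.
5 works (last occupied period: period 5): for example OS=period 5, Statistics=period 1, Algebra=period 3, Compilers=period 2, ML=period 4.

5 periods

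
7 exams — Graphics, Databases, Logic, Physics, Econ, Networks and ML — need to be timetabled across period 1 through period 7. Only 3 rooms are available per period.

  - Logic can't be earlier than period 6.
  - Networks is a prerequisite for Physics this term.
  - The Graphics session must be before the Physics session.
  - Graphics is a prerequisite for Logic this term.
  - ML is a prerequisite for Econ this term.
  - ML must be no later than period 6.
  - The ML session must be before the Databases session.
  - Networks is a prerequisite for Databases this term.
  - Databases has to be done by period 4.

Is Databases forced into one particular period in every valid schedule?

No

Databases can be period 2 (e.g. Logic=period 6; Databases=period 2; ML=period 1; Networks=period 1; Graphics=period 1; Econ=period 2; Physics=period 2) or period 3 (e.g. Physics -> period 2; Logic -> period 6; ML -> period 1; Networks -> period 1; Graphics -> period 1; Databases -> period 3; Econ -> period 2).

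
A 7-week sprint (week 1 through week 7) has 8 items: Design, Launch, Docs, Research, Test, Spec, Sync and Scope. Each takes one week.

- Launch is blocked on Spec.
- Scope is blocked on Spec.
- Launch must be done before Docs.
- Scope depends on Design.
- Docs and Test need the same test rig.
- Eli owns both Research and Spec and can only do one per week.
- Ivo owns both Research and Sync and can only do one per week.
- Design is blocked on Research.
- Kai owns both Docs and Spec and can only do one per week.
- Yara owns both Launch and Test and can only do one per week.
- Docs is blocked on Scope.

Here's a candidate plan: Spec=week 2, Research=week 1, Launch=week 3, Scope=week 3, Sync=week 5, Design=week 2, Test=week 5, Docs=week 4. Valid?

Kai owns both Docs and Spec and can only do one per week — holds.
Launch is blocked on Spec — holds.
Launch must be done before Docs — holds.
Docs and Test need the same test rig — holds.
Yara owns both Launch and Test and can only do one per week — holds.
Eli owns both Research and Spec and can only do one per week — holds.
Ivo owns both Research and Sync and can only do one per week — holds.
Scope is blocked on Spec — holds.
Docs is blocked on Scope — holds.
Design is blocked on Research — holds.
Scope depends on Design — holds.

Valid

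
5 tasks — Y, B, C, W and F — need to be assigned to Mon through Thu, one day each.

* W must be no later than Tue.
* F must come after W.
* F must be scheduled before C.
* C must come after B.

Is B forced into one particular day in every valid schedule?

B can be Mon (e.g. Y -> Mon; C -> Wed; F -> Tue; B -> Mon; W -> Mon) or Tue (e.g. C -> Wed; W -> Mon; F -> Tue; B -> Tue; Y -> Mon).

No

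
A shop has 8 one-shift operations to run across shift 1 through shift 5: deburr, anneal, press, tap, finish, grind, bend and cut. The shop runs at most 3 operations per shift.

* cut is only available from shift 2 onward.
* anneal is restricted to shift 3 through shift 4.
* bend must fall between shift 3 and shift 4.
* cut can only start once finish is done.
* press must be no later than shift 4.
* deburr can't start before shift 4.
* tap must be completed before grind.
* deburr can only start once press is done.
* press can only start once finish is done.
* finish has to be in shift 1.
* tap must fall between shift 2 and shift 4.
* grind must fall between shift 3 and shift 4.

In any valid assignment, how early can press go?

Precedence pushes press to at least shift 2; press's own window allows nothing later than shift 4.
press at shift 2 is achievable: anneal=shift 3, finish=shift 1, grind=shift 3, cut=shift 2, deburr=shift 4, press=shift 2, tap=shift 2, bend=shift 3.

shift 2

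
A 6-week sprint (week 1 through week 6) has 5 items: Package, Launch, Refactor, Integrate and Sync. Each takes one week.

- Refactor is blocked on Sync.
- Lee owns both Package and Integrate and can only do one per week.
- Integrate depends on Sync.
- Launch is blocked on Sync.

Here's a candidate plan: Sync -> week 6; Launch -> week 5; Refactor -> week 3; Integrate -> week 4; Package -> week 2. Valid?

Lee owns both Package and Integrate and can only do one per week — holds.
Refactor is blocked on Sync — violated.
Launch is blocked on Sync — violated.
Integrate depends on Sync — violated.

Invalid. Refactor is blocked on Sync.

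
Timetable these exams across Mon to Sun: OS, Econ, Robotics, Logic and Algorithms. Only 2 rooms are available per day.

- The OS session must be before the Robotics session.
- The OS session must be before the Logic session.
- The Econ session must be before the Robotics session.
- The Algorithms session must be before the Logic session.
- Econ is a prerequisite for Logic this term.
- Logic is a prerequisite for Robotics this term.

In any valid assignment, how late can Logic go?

Precedence pushes Logic to at least Tue; downstream work caps Logic at Sat.
Logic at Sat is achievable: Econ=Mon; Robotics=Sun; OS=Mon; Algorithms=Tue; Logic=Sat.

Sat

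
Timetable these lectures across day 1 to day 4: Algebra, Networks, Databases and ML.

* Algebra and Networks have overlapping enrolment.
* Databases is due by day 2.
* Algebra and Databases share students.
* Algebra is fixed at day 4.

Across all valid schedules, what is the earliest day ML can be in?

day 1

ML at day 1 is achievable: Algebra in day 4; Networks in day 1; Databases in day 1; ML in day 1.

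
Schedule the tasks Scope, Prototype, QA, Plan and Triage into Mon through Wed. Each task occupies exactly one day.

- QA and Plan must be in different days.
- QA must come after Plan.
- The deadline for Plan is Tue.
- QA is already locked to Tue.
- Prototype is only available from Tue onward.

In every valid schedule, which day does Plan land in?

Mon

Plan's window is Mon–Tue.
QA is fixed at Tue, and Plan can't share a day with QA.
So Plan must be Mon.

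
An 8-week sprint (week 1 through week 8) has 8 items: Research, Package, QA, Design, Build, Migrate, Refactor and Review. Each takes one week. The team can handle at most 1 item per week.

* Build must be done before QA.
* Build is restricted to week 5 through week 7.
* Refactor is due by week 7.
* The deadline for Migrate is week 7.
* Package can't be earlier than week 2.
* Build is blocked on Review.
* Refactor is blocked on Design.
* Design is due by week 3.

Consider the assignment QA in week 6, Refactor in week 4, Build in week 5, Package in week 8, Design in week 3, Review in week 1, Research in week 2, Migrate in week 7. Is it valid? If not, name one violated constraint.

Package can't be earlier than week 2 — holds.
Build is restricted to week 5 through week 7 — holds.
Refactor is blocked on Design — holds.
Build is blocked on Review — holds.
Build must be done before QA — holds.
The team can handle at most 1 item per week — holds.
The deadline for Migrate is week 7 — holds.
Design is due by week 3 — holds.
Refactor is due by week 7 — holds.

Yes, all constraints hold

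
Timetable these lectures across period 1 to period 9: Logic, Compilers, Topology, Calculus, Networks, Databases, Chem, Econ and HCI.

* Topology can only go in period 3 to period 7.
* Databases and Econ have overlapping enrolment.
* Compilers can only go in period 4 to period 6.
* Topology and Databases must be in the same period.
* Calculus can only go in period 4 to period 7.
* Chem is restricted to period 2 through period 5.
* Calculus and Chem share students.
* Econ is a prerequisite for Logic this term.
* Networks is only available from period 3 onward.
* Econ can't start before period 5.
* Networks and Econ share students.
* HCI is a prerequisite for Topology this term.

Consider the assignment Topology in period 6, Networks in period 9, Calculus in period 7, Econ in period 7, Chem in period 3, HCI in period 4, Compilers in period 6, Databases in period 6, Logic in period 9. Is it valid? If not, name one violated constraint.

Valid

Databases and Econ have overlapping enrolment — holds.
Compilers can only go in period 4 to period 6 — holds.
Econ is a prerequisite for Logic this term — holds.
Calculus and Chem share students — holds.
Networks and Econ share students — holds.
HCI is a prerequisite for Topology this term — holds.
Networks is only available from period 3 onward — holds.
Chem is restricted to period 2 through period 5 — holds.
Econ can't start before period 5 — holds.
Calculus can only go in period 4 to period 7 — holds.
Topology can only go in period 3 to period 7 — holds.
Topology and Databases must be in the same period — holds.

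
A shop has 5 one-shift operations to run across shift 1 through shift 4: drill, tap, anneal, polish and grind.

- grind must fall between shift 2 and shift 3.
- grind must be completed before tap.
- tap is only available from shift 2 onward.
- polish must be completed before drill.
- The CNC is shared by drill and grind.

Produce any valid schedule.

drill in shift 3, polish in shift 1, tap in shift 3, grind in shift 2, anneal in shift 1

Checking: polish(shift 1) before drill(shift 3); grind(shift 2) before tap(shift 3); drill(shift 3) != grind(shift 2); grind=shift 2 in [shift 2,shift 3]; tap=shift 3 in [shift 2,shift 4].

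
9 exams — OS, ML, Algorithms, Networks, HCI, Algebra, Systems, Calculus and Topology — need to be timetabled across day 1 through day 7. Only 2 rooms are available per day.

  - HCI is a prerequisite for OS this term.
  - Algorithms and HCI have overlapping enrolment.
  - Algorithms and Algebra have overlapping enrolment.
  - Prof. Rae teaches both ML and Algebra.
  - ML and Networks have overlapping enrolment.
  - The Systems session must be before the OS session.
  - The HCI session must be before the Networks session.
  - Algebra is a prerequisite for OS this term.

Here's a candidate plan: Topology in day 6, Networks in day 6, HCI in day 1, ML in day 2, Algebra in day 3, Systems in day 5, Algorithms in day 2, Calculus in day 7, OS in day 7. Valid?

Prof. Rae teaches both ML and Algebra — holds.
ML and Networks have overlapping enrolment — holds.
HCI is a prerequisite for OS this term — holds.
Algorithms and Algebra have overlapping enrolment — holds.
The Systems session must be before the OS session — holds.
Only 2 rooms are available per day — holds.
The HCI session must be before the Networks session — holds.
Algebra is a prerequisite for OS this term — holds.
Algorithms and HCI have overlapping enrolment — holds.

Yes, all constraints hold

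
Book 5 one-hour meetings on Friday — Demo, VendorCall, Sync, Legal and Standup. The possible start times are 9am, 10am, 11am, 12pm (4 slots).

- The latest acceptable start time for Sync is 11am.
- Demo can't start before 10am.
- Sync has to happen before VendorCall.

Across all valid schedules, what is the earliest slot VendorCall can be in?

Precedence pushes VendorCall to at least 10am.
VendorCall at 10am is achievable: Demo in 10am; VendorCall in 10am; Legal in 9am; Standup in 9am; Sync in 9am.

10am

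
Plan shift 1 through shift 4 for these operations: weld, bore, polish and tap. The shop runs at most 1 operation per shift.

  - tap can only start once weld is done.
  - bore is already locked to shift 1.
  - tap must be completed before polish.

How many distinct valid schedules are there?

Enumerating: bore=shift 1; tap=shift 3; weld=shift 2; polish=shift 4.

1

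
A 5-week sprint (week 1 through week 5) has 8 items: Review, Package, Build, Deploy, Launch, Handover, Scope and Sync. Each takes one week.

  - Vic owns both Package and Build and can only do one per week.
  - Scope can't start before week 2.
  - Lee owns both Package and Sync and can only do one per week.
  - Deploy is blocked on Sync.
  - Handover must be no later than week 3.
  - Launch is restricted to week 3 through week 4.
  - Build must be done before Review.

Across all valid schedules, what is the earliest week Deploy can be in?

week 2

Precedence pushes Deploy to at least week 2.
Deploy at week 2 is achievable: Sync in week 1; Handover in week 1; Package in week 2; Review in week 2; Scope in week 2; Build in week 1; Deploy in week 2; Launch in week 3.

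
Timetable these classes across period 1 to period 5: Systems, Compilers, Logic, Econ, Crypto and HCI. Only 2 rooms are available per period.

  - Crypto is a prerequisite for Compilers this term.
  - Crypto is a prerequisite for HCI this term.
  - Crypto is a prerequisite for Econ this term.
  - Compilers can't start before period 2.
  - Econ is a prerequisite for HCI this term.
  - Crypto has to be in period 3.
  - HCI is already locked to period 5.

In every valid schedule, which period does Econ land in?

Crypto is fixed at period 3 and must come before Econ, so Econ is at least period 4.
HCI is fixed at period 5 and must come after Econ, so Econ is at most period 4.
So Econ must be period 4.

period 4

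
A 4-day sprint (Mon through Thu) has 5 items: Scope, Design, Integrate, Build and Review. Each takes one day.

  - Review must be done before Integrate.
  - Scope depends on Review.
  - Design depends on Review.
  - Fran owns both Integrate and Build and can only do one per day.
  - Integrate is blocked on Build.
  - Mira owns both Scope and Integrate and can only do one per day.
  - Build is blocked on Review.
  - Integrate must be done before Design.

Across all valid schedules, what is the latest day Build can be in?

Precedence pushes Build to at least Tue; downstream work caps Build at Tue.
Build at Tue is achievable: Scope -> Tue; Integrate -> Wed; Design -> Thu; Review -> Mon; Build -> Tue.

Tue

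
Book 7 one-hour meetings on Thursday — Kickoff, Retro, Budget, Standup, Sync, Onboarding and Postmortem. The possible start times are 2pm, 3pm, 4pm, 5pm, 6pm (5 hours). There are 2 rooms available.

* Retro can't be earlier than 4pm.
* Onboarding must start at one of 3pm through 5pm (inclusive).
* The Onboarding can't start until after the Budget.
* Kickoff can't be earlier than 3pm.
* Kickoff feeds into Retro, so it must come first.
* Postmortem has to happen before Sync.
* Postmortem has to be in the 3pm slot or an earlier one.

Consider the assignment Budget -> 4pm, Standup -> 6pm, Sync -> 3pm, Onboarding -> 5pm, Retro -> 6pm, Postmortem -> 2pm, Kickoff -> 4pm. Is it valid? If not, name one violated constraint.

Onboarding must start at one of 3pm through 5pm (inclusive) — holds.
The Onboarding can't start until after the Budget — holds.
Postmortem has to be in the 3pm slot or an earlier one — holds.
Kickoff feeds into Retro, so it must come first — holds.
There are 2 rooms available — holds.
Kickoff can't be earlier than 3pm — holds.
Postmortem has to happen before Sync — holds.
Retro can't be earlier than 4pm — holds.

Yes, all constraints hold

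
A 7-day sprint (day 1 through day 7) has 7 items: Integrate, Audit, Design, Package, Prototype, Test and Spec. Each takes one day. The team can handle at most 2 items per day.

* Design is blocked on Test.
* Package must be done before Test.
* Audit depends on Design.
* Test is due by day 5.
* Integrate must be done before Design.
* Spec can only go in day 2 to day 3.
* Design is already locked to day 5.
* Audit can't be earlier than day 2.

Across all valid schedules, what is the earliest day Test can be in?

day 2

Precedence pushes Test to at least day 2; Test's own window allows nothing later than day 5; downstream work caps Test at day 4.
Test at day 2 is achievable: Package in day 1; Design in day 5; Test in day 2; Spec in day 2; Audit in day 6; Prototype in day 3; Integrate in day 1.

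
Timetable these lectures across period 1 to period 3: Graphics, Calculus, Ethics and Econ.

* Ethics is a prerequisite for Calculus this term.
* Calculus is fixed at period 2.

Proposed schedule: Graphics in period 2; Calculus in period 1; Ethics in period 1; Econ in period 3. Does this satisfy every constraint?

Calculus is fixed at period 2 — violated.
Ethics is a prerequisite for Calculus this term — violated.

No. Calculus is fixed at period 2 is not satisfied.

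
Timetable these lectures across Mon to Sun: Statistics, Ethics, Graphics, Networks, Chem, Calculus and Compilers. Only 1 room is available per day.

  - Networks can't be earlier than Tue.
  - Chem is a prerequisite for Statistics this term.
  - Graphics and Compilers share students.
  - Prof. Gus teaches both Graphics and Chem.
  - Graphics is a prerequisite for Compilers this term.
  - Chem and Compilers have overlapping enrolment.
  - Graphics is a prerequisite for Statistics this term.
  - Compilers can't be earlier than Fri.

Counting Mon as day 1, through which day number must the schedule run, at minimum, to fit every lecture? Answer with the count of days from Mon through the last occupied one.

7

The precedence chain requires at least 2 distinct days.
With at most 1 per day and 7 lectures, at least 7 days are needed.
Compilers can't be placed before Fri — that is day 5 counting from Mon — so the schedule must run through at least 5 days.
7 works (last occupied day: Sun): for example Networks in Tue, Graphics in Mon, Chem in Wed, Calculus in Sun, Compilers in Fri, Statistics in Thu, Ethics in Sat.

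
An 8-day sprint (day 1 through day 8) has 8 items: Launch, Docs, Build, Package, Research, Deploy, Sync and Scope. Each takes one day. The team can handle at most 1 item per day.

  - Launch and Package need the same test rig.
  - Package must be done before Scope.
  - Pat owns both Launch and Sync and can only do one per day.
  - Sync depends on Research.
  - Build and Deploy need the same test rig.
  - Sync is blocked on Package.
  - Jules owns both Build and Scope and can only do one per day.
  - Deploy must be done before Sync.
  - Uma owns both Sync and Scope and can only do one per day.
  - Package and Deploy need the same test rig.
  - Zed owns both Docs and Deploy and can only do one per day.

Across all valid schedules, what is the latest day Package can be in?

day 6

Downstream work caps Package at day 7.
Package at day 6 is achievable: Package=day 6, Build=day 5, Launch=day 3, Scope=day 8, Docs=day 4, Deploy=day 2, Sync=day 7, Research=day 1.
Nothing later works — the conflict and capacity constraints rule out every day after day 6.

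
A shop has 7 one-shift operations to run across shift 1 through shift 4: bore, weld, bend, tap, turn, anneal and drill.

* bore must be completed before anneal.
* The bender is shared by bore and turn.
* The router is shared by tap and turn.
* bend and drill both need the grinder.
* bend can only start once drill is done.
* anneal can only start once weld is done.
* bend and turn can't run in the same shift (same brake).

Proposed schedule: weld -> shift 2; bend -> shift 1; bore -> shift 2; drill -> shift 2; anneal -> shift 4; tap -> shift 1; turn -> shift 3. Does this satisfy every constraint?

Invalid. bend can only start once drill is done.

anneal can only start once weld is done — holds.
The bender is shared by bore and turn — holds.
bend and drill both need the grinder — holds.
bend can only start once drill is done — violated.
The router is shared by tap and turn — holds.
bore must be completed before anneal — holds.
bend and turn can't run in the same shift (same brake) — holds.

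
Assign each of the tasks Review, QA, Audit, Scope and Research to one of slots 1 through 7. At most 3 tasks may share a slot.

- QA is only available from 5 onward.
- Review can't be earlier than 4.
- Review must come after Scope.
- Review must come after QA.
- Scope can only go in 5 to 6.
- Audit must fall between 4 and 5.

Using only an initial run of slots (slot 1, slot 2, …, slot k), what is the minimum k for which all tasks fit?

The precedence chain requires at least 2 distinct slots.
With at most 3 per slot and 5 tasks, at least 2 slots are needed.
Propagating the time windows through the other constraints, Review can't land before 6, so the schedule must run through at least slot 6.
6 works (last occupied slot: 6): for example QA -> 5; Research -> 1; Review -> 6; Audit -> 4; Scope -> 5.

6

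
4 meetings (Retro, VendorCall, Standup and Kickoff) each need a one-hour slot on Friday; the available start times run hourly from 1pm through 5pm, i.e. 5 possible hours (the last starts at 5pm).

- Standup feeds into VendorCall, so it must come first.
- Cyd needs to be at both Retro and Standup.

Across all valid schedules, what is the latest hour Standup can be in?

4pm

Downstream work caps Standup at 4pm.
Standup at 4pm is achievable: Standup=4pm, Retro=1pm, Kickoff=1pm, VendorCall=5pm.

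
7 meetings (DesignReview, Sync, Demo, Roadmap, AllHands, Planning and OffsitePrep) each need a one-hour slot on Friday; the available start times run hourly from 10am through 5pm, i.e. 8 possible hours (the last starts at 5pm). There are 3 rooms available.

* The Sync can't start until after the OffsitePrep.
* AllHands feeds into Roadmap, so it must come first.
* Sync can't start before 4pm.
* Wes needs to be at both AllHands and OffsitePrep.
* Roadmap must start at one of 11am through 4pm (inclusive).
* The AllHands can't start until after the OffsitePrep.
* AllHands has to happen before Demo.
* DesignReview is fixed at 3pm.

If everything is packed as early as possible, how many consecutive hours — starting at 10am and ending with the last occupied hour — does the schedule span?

7 hours

The precedence chain requires at least 3 distinct hours.
With at most 3 per hour and 7 meetings, at least 3 hours are needed.
Sync can't be placed before 4pm — that is hour 7 counting from 10am — so the schedule must run through at least 7 hours.
7 works (last occupied hour: 4pm): for example AllHands=11am, OffsitePrep=10am, Roadmap=12pm, DesignReview=3pm, Sync=4pm, Planning=10am, Demo=12pm.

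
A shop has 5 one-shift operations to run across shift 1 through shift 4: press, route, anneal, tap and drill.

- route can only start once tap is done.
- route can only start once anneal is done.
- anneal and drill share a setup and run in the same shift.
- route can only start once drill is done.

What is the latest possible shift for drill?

shift 3

Downstream work caps drill at shift 3.
drill at shift 3 is achievable: press=shift 1; route=shift 4; drill=shift 3; anneal=shift 3; tap=shift 1.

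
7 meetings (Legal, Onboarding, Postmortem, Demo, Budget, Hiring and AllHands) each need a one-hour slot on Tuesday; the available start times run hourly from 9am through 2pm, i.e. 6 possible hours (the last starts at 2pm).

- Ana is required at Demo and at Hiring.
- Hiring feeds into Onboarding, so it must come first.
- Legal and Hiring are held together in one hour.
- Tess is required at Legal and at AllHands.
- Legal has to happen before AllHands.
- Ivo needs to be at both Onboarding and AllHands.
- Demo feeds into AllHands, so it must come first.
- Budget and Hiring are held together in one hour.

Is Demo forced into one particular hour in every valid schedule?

Demo can be 9am (e.g. Hiring -> 10am, Legal -> 10am, Onboarding -> 12pm, Demo -> 9am, Postmortem -> 9am, Budget -> 10am, AllHands -> 11am) or 10am (e.g. Legal -> 9am, Hiring -> 9am, Postmortem -> 9am, AllHands -> 11am, Budget -> 9am, Demo -> 10am, Onboarding -> 10am).

No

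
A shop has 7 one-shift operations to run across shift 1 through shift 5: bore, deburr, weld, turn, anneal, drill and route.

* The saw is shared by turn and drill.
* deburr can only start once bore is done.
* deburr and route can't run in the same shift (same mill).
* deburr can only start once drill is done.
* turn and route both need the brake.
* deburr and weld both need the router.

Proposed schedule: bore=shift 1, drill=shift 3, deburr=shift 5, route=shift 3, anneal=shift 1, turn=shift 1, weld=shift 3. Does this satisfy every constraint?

Valid

deburr can only start once bore is done — holds.
The saw is shared by turn and drill — holds.
turn and route both need the brake — holds.
deburr and weld both need the router — holds.
deburr can only start once drill is done — holds.
deburr and route can't run in the same shift (same mill) — holds.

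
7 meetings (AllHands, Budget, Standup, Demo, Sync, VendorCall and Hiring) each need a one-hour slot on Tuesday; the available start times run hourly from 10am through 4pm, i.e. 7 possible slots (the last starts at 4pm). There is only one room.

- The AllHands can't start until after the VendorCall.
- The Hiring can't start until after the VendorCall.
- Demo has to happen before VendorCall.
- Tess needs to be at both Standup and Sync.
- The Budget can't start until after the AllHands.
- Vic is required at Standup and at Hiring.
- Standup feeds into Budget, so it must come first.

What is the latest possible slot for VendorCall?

1pm

Precedence pushes VendorCall to at least 11am; downstream work caps VendorCall at 2pm.
VendorCall at 1pm is achievable: Sync -> 12pm, Budget -> 3pm, AllHands -> 2pm, Hiring -> 4pm, Standup -> 10am, Demo -> 11am, VendorCall -> 1pm.
Nothing later works — the conflict and capacity constraints rule out every slot after 1pm.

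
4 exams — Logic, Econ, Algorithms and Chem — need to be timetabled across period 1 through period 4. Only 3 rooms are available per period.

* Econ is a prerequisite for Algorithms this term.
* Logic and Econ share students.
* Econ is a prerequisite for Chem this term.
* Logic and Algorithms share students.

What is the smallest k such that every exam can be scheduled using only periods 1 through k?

3

The precedence chain requires at least 2 distinct periods.
With at most 3 per period and 4 exams, at least 2 periods are needed.
Could 2 periods be enough, i.e. nothing placed later than period 2? No: Algorithms must come after Econ (at period 1 or later) → {period 2}; Econ must come before Algorithms (at period 2 or earlier) → {period 1}; Logic can't share with Algorithms (period 2) → {period 1}; Econ can't share with Logic (period 1) → nothing is left.
So 2 periods is not enough.
3 works (last occupied period: period 3): for example Logic in period 3; Chem in period 2; Algorithms in period 2; Econ in period 1.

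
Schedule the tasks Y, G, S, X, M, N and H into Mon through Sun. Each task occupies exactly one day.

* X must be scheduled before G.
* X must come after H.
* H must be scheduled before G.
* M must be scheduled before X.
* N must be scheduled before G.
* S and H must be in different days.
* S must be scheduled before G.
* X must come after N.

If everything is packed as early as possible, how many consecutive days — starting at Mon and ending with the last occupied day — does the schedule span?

3

The precedence chain requires at least 3 distinct days.
3 works (last occupied day: Wed): for example G=Wed; M=Mon; S=Tue; X=Tue; Y=Mon; H=Mon; N=Mon.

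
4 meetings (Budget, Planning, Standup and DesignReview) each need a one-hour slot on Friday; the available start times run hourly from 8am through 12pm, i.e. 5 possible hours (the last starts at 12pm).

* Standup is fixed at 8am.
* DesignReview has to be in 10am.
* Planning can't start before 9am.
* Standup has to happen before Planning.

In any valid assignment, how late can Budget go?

Budget at 12pm is achievable: Budget -> 12pm; Planning -> 9am; Standup -> 8am; DesignReview -> 10am.

12pm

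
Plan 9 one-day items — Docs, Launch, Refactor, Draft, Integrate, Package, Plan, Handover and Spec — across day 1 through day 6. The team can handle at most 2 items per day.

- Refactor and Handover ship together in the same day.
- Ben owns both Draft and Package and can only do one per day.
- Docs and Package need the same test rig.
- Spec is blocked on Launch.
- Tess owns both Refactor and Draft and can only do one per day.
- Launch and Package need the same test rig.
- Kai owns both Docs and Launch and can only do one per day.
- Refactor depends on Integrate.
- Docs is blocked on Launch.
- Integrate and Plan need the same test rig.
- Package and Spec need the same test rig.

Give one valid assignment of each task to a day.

Handover -> day 3, Integrate -> day 1, Spec -> day 2, Draft -> day 4, Docs -> day 2, Package -> day 5, Launch -> day 1, Refactor -> day 3, Plan -> day 4

Checking: Launch(day 1) before Docs(day 2); Launch(day 1) before Spec(day 2); Integrate(day 1) before Refactor(day 3); Package(day 5) != Spec(day 2); Refactor(day 3) != Draft(day 4); Docs(day 2) != Package(day 5); Integrate(day 1) != Plan(day 4); Launch(day 1) != Package(day 5); Docs(day 2) != Launch(day 1); Draft(day 4) != Package(day 5); Refactor = Handover = day 3; max 2 per day (cap 2).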